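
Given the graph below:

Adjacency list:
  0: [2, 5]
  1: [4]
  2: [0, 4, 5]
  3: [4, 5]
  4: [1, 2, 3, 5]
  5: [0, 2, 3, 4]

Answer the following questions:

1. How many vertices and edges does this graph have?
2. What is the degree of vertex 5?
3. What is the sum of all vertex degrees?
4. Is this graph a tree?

Count: 6 vertices, 8 edges.
Vertex 5 has neighbors [0, 2, 3, 4], degree = 4.
Handshaking lemma: 2 * 8 = 16.
A tree on 6 vertices has 5 edges. This graph has 8 edges (3 extra). Not a tree.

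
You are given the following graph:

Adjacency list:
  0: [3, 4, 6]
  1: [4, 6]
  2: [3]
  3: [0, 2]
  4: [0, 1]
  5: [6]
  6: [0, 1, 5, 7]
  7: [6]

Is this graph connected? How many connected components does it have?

Checking connectivity: the graph has 1 connected component(s).
All vertices are reachable from each other. The graph IS connected.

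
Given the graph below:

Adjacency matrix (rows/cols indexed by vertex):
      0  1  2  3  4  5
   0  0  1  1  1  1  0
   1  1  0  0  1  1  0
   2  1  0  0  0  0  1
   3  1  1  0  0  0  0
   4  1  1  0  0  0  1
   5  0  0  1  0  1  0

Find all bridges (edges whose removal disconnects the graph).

No bridges found. The graph is 2-edge-connected (no single edge removal disconnects it).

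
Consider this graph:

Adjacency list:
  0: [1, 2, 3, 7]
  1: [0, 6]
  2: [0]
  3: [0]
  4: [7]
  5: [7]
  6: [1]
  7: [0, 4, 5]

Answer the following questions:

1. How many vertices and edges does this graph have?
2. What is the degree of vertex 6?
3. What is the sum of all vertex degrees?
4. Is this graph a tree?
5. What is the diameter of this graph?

Count: 8 vertices, 7 edges.
Vertex 6 has neighbors [1], degree = 1.
Handshaking lemma: 2 * 7 = 14.
A graph is a tree iff it is connected and has exactly n-1 edges. This graph is connected (all 8 vertices in one component) and has 8-1 = 7 edges. It is a tree.
Diameter (longest shortest path) = 4.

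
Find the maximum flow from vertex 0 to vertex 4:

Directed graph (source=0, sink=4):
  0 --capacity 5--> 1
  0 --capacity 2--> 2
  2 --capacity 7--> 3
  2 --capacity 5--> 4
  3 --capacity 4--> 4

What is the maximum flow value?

Computing max flow:
  Flow on (0->2): 2/2
  Flow on (2->4): 2/5
Maximum flow = 2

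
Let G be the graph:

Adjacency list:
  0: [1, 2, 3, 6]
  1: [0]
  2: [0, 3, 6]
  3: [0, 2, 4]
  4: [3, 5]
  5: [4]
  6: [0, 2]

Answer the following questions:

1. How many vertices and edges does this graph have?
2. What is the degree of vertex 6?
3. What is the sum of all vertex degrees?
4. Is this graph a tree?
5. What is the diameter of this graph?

Count: 7 vertices, 8 edges.
Vertex 6 has neighbors [0, 2], degree = 2.
Handshaking lemma: 2 * 8 = 16.
A tree on 7 vertices has 6 edges. This graph has 8 edges (2 extra). Not a tree.
Diameter (longest shortest path) = 4.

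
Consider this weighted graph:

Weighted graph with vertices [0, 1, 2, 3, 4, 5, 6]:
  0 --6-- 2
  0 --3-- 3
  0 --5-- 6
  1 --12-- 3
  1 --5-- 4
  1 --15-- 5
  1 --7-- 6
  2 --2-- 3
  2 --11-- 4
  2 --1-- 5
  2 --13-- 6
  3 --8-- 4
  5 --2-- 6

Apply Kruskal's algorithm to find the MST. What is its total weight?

Applying Kruskal's algorithm (sort edges by weight, add if no cycle):
  Add (2,5) w=1
  Add (2,3) w=2
  Add (5,6) w=2
  Add (0,3) w=3
  Skip (0,6) w=5 (creates cycle)
  Add (1,4) w=5
  Skip (0,2) w=6 (creates cycle)
  Add (1,6) w=7
  Skip (3,4) w=8 (creates cycle)
  Skip (2,4) w=11 (creates cycle)
  Skip (1,3) w=12 (creates cycle)
  Skip (2,6) w=13 (creates cycle)
  Skip (1,5) w=15 (creates cycle)
MST weight = 20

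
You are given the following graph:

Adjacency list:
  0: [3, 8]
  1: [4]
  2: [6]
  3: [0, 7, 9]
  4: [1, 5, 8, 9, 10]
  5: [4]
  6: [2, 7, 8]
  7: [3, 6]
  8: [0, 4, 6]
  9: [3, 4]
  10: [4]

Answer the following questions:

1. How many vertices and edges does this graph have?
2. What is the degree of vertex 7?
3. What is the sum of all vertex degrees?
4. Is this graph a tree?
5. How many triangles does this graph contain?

Count: 11 vertices, 12 edges.
Vertex 7 has neighbors [3, 6], degree = 2.
Handshaking lemma: 2 * 12 = 24.
A tree on 11 vertices has 10 edges. This graph has 12 edges (2 extra). Not a tree.
Number of triangles = 0.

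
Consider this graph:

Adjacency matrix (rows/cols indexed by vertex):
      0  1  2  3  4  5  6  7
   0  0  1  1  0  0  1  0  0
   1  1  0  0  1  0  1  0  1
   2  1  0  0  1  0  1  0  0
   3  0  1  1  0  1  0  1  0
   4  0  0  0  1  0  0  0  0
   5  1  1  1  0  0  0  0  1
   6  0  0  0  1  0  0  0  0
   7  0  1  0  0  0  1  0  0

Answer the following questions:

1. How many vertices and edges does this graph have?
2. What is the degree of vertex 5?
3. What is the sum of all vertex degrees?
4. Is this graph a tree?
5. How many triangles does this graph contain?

Count: 8 vertices, 11 edges.
Vertex 5 has neighbors [0, 1, 2, 7], degree = 4.
Handshaking lemma: 2 * 11 = 22.
A tree on 8 vertices has 7 edges. This graph has 11 edges (4 extra). Not a tree.
Number of triangles = 3.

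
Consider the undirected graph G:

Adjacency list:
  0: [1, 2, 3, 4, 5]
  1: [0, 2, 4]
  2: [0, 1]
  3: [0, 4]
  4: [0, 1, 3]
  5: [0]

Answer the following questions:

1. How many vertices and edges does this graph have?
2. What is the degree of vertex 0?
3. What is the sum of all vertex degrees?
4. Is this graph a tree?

Count: 6 vertices, 8 edges.
Vertex 0 has neighbors [1, 2, 3, 4, 5], degree = 5.
Handshaking lemma: 2 * 8 = 16.
A tree on 6 vertices has 5 edges. This graph has 8 edges (3 extra). Not a tree.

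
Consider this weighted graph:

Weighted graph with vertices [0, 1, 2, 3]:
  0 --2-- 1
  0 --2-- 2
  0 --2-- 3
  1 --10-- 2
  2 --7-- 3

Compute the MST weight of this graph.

Applying Kruskal's algorithm (sort edges by weight, add if no cycle):
  Add (0,3) w=2
  Add (0,2) w=2
  Add (0,1) w=2
  Skip (2,3) w=7 (creates cycle)
  Skip (1,2) w=10 (creates cycle)
MST weight = 6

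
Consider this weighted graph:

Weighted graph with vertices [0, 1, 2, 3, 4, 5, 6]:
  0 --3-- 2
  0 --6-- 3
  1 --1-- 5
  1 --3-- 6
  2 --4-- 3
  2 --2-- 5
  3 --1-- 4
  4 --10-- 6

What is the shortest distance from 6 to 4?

Using Dijkstra's algorithm from vertex 6:
Shortest path: 6 -> 4
Total weight: 10 = 10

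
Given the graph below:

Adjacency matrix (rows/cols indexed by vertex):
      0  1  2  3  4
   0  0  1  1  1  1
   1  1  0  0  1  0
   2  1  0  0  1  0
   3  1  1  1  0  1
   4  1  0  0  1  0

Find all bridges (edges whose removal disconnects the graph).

No bridges found. The graph is 2-edge-connected (no single edge removal disconnects it).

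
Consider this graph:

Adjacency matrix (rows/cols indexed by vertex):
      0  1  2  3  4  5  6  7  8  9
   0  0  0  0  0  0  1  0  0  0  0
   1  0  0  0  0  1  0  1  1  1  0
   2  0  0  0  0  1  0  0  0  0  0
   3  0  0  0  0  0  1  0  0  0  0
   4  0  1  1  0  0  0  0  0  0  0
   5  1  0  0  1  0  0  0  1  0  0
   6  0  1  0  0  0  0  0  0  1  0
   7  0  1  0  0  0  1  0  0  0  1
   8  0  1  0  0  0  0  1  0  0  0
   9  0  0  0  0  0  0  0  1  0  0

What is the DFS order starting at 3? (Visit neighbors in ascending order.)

DFS from vertex 3 (neighbors processed in ascending order):
Visit order: 3, 5, 0, 7, 1, 4, 2, 6, 8, 9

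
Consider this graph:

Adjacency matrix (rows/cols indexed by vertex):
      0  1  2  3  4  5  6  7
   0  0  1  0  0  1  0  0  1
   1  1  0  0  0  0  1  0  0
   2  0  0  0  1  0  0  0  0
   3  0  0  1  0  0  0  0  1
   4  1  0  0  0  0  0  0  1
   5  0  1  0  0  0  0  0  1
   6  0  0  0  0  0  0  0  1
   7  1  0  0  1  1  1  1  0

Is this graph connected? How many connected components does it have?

Checking connectivity: the graph has 1 connected component(s).
All vertices are reachable from each other. The graph IS connected.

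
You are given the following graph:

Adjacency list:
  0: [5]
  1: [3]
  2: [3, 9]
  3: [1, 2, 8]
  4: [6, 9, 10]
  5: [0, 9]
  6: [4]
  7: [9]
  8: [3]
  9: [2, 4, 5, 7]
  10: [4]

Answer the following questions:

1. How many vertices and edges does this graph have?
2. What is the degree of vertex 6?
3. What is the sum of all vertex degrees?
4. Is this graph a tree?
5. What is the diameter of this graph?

Count: 11 vertices, 10 edges.
Vertex 6 has neighbors [4], degree = 1.
Handshaking lemma: 2 * 10 = 20.
A graph is a tree iff it is connected and has exactly n-1 edges. This graph is connected (all 11 vertices in one component) and has 11-1 = 10 edges. It is a tree.
Diameter (longest shortest path) = 5.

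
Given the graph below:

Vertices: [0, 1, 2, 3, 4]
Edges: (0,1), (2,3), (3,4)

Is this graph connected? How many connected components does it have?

Checking connectivity: the graph has 2 connected component(s).
Components: [[0, 1], [2, 3, 4]]. The graph is NOT connected.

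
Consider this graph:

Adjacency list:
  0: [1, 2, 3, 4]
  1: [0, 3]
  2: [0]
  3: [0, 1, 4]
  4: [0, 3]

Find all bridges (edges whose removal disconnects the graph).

A bridge is an edge whose removal increases the number of connected components.
Bridges found: (0,2)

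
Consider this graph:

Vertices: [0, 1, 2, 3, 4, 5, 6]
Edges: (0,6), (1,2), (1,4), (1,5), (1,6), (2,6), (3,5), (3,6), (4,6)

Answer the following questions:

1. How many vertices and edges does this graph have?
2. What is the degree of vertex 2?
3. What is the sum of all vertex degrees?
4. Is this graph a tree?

Count: 7 vertices, 9 edges.
Vertex 2 has neighbors [1, 6], degree = 2.
Handshaking lemma: 2 * 9 = 18.
A tree on 7 vertices has 6 edges. This graph has 9 edges (3 extra). Not a tree.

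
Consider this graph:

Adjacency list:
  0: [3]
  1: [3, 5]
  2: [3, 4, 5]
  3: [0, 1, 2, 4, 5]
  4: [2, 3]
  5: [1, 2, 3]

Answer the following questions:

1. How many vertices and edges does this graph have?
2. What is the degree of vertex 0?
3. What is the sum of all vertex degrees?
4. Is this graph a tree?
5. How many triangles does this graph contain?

Count: 6 vertices, 8 edges.
Vertex 0 has neighbors [3], degree = 1.
Handshaking lemma: 2 * 8 = 16.
A tree on 6 vertices has 5 edges. This graph has 8 edges (3 extra). Not a tree.
Number of triangles = 3.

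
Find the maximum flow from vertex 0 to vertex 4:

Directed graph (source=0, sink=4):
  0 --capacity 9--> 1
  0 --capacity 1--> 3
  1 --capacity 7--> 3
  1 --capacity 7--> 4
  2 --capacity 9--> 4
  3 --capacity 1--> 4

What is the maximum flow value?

Computing max flow:
  Flow on (0->1): 7/9
  Flow on (0->3): 1/1
  Flow on (1->4): 7/7
  Flow on (3->4): 1/1
Maximum flow = 8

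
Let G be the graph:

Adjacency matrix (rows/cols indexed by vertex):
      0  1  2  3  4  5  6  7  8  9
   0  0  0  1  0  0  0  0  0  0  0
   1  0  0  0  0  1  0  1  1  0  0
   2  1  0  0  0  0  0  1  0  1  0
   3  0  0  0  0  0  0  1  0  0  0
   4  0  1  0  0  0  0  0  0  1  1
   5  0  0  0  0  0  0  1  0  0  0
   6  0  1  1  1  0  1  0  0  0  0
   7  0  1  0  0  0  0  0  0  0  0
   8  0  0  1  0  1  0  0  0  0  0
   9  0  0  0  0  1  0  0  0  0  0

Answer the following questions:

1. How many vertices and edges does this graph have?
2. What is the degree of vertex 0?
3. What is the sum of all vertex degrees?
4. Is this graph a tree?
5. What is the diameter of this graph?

Count: 10 vertices, 10 edges.
Vertex 0 has neighbors [2], degree = 1.
Handshaking lemma: 2 * 10 = 20.
A tree on 10 vertices has 9 edges. This graph has 10 edges (1 extra). Not a tree.
Diameter (longest shortest path) = 4.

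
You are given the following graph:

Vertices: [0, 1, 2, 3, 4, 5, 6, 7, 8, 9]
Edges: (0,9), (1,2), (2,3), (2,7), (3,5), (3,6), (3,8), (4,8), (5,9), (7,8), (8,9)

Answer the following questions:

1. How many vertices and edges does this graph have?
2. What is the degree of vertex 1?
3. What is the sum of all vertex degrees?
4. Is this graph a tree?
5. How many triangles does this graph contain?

Count: 10 vertices, 11 edges.
Vertex 1 has neighbors [2], degree = 1.
Handshaking lemma: 2 * 11 = 22.
A tree on 10 vertices has 9 edges. This graph has 11 edges (2 extra). Not a tree.
Number of triangles = 0.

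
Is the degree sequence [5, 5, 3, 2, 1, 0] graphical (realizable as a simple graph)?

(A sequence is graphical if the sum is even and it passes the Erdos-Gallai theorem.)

Sum of degrees = 16. Sum is even but fails Erdos-Gallai. The sequence is NOT graphical.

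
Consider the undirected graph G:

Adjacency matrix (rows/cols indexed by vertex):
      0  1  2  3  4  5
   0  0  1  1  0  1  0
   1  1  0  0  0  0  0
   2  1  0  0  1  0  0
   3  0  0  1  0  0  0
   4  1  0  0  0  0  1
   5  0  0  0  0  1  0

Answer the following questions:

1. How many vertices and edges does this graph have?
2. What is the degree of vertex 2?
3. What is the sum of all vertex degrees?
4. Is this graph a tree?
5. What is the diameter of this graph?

Count: 6 vertices, 5 edges.
Vertex 2 has neighbors [0, 3], degree = 2.
Handshaking lemma: 2 * 5 = 10.
A graph is a tree iff it is connected and has exactly n-1 edges. This graph is connected (all 6 vertices in one component) and has 6-1 = 5 edges. It is a tree.
Diameter (longest shortest path) = 4.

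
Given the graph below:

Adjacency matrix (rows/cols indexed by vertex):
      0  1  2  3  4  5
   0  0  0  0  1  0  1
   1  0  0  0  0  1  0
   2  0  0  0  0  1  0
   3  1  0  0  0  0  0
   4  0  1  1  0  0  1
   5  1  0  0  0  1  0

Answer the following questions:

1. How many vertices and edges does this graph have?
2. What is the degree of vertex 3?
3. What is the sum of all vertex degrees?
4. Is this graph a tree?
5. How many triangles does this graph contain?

Count: 6 vertices, 5 edges.
Vertex 3 has neighbors [0], degree = 1.
Handshaking lemma: 2 * 5 = 10.
A graph is a tree iff it is connected and has exactly n-1 edges. This graph is connected (all 6 vertices in one component) and has 6-1 = 5 edges. It is a tree.
Number of triangles = 0.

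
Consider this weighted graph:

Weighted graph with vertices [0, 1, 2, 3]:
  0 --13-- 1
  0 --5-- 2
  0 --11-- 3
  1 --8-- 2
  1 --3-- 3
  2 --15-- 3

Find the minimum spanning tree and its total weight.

Applying Kruskal's algorithm (sort edges by weight, add if no cycle):
  Add (1,3) w=3
  Add (0,2) w=5
  Add (1,2) w=8
  Skip (0,3) w=11 (creates cycle)
  Skip (0,1) w=13 (creates cycle)
  Skip (2,3) w=15 (creates cycle)
MST weight = 16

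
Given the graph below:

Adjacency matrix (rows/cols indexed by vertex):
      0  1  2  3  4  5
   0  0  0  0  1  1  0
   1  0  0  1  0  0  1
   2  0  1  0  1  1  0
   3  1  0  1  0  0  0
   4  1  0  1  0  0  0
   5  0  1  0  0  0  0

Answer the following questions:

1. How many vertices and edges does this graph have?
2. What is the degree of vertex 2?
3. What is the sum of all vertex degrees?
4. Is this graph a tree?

Count: 6 vertices, 6 edges.
Vertex 2 has neighbors [1, 3, 4], degree = 3.
Handshaking lemma: 2 * 6 = 12.
A tree on 6 vertices has 5 edges. This graph has 6 edges (1 extra). Not a tree.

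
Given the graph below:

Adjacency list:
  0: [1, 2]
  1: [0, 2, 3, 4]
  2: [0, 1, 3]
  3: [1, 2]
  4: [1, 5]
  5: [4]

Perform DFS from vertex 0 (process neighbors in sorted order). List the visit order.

DFS from vertex 0 (neighbors processed in ascending order):
Visit order: 0, 1, 2, 3, 4, 5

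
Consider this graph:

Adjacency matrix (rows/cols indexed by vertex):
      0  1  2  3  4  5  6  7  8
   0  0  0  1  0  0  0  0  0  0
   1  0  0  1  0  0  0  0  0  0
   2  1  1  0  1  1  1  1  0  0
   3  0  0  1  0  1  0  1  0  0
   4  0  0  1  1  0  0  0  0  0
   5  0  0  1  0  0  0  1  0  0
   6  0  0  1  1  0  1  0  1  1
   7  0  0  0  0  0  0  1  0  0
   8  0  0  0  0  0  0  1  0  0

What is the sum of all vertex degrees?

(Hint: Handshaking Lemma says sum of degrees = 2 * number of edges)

Count edges: 11 edges.
By Handshaking Lemma: sum of degrees = 2 * 11 = 22.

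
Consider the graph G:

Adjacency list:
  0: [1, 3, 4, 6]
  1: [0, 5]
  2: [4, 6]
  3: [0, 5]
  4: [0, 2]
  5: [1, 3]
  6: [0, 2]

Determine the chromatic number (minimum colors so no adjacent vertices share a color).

The graph has a maximum clique of size 2 (lower bound on chromatic number).
A valid 2-coloring: {0: 0, 1: 1, 2: 0, 3: 1, 4: 1, 5: 0, 6: 1}.
Chromatic number = 2.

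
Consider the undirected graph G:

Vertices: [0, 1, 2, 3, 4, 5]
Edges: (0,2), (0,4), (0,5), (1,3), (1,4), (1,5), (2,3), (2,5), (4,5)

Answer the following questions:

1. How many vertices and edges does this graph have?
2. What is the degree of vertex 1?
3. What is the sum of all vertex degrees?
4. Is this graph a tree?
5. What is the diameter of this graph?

Count: 6 vertices, 9 edges.
Vertex 1 has neighbors [3, 4, 5], degree = 3.
Handshaking lemma: 2 * 9 = 18.
A tree on 6 vertices has 5 edges. This graph has 9 edges (4 extra). Not a tree.
Diameter (longest shortest path) = 2.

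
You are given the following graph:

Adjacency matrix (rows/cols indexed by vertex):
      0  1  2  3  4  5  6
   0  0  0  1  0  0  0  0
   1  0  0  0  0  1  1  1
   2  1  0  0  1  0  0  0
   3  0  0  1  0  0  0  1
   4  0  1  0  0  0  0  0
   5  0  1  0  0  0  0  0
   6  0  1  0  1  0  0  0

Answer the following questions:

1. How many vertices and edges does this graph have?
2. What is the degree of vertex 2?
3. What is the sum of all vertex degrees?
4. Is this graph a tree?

Count: 7 vertices, 6 edges.
Vertex 2 has neighbors [0, 3], degree = 2.
Handshaking lemma: 2 * 6 = 12.
A graph is a tree iff it is connected and has exactly n-1 edges. This graph is connected (all 7 vertices in one component) and has 7-1 = 6 edges. It is a tree.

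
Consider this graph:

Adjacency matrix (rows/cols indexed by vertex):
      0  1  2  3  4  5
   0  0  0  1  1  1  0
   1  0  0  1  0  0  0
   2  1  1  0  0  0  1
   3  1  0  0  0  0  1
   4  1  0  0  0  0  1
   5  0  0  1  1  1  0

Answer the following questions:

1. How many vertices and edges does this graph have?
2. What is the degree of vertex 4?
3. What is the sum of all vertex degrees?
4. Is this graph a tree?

Count: 6 vertices, 7 edges.
Vertex 4 has neighbors [0, 5], degree = 2.
Handshaking lemma: 2 * 7 = 14.
A tree on 6 vertices has 5 edges. This graph has 7 edges (2 extra). Not a tree.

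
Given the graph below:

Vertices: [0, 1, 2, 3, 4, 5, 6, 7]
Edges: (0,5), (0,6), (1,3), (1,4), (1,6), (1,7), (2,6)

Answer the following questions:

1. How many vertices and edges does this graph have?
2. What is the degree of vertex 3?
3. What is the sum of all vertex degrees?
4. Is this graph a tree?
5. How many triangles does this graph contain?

Count: 8 vertices, 7 edges.
Vertex 3 has neighbors [1], degree = 1.
Handshaking lemma: 2 * 7 = 14.
A graph is a tree iff it is connected and has exactly n-1 edges. This graph is connected (all 8 vertices in one component) and has 8-1 = 7 edges. It is a tree.
Number of triangles = 0.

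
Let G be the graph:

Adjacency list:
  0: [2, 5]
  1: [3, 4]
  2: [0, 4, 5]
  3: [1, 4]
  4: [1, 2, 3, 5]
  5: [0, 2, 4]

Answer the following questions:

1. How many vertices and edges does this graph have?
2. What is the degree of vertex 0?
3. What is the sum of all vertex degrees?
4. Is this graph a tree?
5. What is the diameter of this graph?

Count: 6 vertices, 8 edges.
Vertex 0 has neighbors [2, 5], degree = 2.
Handshaking lemma: 2 * 8 = 16.
A tree on 6 vertices has 5 edges. This graph has 8 edges (3 extra). Not a tree.
Diameter (longest shortest path) = 3.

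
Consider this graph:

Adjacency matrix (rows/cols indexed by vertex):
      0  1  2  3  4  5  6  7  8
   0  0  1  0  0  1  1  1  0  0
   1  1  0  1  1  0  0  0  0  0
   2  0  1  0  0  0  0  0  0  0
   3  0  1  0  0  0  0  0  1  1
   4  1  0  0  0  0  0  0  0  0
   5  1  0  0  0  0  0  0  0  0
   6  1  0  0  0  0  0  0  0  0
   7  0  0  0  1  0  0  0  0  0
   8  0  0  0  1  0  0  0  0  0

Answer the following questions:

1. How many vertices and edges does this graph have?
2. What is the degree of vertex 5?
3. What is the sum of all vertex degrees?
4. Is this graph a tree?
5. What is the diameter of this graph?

Count: 9 vertices, 8 edges.
Vertex 5 has neighbors [0], degree = 1.
Handshaking lemma: 2 * 8 = 16.
A graph is a tree iff it is connected and has exactly n-1 edges. This graph is connected (all 9 vertices in one component) and has 9-1 = 8 edges. It is a tree.
Diameter (longest shortest path) = 4.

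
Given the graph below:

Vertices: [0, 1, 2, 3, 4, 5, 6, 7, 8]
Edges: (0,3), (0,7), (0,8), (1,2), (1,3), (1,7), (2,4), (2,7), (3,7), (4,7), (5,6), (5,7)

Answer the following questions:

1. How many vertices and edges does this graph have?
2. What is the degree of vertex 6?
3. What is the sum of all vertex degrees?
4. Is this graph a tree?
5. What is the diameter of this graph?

Count: 9 vertices, 12 edges.
Vertex 6 has neighbors [5], degree = 1.
Handshaking lemma: 2 * 12 = 24.
A tree on 9 vertices has 8 edges. This graph has 12 edges (4 extra). Not a tree.
Diameter (longest shortest path) = 4.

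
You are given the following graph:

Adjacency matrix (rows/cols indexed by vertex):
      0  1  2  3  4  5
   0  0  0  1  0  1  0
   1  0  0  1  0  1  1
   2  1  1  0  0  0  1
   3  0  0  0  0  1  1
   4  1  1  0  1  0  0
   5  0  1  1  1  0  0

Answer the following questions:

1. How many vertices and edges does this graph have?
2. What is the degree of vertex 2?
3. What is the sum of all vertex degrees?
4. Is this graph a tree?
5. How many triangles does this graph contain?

Count: 6 vertices, 8 edges.
Vertex 2 has neighbors [0, 1, 5], degree = 3.
Handshaking lemma: 2 * 8 = 16.
A tree on 6 vertices has 5 edges. This graph has 8 edges (3 extra). Not a tree.
Number of triangles = 1.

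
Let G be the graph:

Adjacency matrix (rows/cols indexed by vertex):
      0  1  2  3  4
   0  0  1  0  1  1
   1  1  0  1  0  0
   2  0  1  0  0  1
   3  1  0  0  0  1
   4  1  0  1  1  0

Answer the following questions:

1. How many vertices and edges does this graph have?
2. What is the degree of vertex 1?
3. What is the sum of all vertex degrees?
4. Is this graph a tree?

Count: 5 vertices, 6 edges.
Vertex 1 has neighbors [0, 2], degree = 2.
Handshaking lemma: 2 * 6 = 12.
A tree on 5 vertices has 4 edges. This graph has 6 edges (2 extra). Not a tree.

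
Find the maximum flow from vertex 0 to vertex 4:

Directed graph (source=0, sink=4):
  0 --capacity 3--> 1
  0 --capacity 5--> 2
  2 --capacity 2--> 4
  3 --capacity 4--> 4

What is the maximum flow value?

Computing max flow:
  Flow on (0->2): 2/5
  Flow on (2->4): 2/2
Maximum flow = 2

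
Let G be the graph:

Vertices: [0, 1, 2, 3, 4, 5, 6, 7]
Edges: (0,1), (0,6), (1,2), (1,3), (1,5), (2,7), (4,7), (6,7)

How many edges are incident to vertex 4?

Vertex 4 has neighbors [7], so deg(4) = 1.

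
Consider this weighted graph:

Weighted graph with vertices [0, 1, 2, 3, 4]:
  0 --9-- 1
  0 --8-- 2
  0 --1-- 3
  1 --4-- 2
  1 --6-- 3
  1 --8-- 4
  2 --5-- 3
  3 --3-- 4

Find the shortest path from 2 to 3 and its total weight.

Using Dijkstra's algorithm from vertex 2:
Shortest path: 2 -> 3
Total weight: 5 = 5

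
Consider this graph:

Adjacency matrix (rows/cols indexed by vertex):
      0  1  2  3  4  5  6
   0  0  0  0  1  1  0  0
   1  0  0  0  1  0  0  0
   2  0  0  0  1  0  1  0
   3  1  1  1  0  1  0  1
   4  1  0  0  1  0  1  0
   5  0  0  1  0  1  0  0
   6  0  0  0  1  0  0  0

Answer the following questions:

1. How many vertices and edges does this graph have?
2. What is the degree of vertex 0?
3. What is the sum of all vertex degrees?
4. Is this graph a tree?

Count: 7 vertices, 8 edges.
Vertex 0 has neighbors [3, 4], degree = 2.
Handshaking lemma: 2 * 8 = 16.
A tree on 7 vertices has 6 edges. This graph has 8 edges (2 extra). Not a tree.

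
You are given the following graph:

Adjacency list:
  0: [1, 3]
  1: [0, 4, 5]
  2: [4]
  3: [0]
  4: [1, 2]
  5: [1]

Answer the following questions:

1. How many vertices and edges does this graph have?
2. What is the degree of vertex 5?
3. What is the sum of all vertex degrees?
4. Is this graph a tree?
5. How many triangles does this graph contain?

Count: 6 vertices, 5 edges.
Vertex 5 has neighbors [1], degree = 1.
Handshaking lemma: 2 * 5 = 10.
A graph is a tree iff it is connected and has exactly n-1 edges. This graph is connected (all 6 vertices in one component) and has 6-1 = 5 edges. It is a tree.
Number of triangles = 0.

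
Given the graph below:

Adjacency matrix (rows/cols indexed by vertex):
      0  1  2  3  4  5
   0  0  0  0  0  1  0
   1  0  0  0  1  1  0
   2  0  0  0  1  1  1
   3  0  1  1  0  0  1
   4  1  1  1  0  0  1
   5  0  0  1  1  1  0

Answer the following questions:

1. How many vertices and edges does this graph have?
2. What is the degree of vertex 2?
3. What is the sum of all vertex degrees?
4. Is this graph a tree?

Count: 6 vertices, 8 edges.
Vertex 2 has neighbors [3, 4, 5], degree = 3.
Handshaking lemma: 2 * 8 = 16.
A tree on 6 vertices has 5 edges. This graph has 8 edges (3 extra). Not a tree.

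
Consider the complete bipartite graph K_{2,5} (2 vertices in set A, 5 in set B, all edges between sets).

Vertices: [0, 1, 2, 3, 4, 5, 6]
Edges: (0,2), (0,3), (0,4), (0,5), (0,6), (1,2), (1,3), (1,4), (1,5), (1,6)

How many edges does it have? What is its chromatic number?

K_{2,5} has 2 * 5 = 10 edges.
Bipartite graphs have chromatic number 2 (color each partition differently).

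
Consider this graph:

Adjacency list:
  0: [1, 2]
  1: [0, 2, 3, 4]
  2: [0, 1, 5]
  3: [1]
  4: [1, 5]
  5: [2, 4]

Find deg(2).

Vertex 2 has neighbors [0, 1, 5], so deg(2) = 3.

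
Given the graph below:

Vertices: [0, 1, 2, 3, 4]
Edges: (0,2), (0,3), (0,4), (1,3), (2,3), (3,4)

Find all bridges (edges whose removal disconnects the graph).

A bridge is an edge whose removal increases the number of connected components.
Bridges found: (1,3)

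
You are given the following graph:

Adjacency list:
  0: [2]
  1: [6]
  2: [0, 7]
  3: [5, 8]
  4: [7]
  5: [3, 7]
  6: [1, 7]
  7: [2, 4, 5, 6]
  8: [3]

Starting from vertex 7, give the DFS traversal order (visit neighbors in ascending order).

DFS from vertex 7 (neighbors processed in ascending order):
Visit order: 7, 2, 0, 4, 5, 3, 8, 6, 1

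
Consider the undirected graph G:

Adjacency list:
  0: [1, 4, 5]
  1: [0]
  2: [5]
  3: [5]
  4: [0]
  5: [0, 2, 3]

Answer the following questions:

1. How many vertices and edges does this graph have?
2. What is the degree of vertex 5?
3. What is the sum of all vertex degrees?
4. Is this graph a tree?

Count: 6 vertices, 5 edges.
Vertex 5 has neighbors [0, 2, 3], degree = 3.
Handshaking lemma: 2 * 5 = 10.
A graph is a tree iff it is connected and has exactly n-1 edges. This graph is connected (all 6 vertices in one component) and has 6-1 = 5 edges. It is a tree.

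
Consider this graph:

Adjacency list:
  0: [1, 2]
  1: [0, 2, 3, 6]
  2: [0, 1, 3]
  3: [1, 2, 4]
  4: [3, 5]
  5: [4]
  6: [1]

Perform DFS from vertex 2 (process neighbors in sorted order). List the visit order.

DFS from vertex 2 (neighbors processed in ascending order):
Visit order: 2, 0, 1, 3, 4, 5, 6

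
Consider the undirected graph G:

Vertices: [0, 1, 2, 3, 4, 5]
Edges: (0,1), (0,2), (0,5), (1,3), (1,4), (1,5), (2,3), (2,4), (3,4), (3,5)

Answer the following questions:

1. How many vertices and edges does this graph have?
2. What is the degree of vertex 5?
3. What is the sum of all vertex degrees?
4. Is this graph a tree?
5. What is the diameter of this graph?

Count: 6 vertices, 10 edges.
Vertex 5 has neighbors [0, 1, 3], degree = 3.
Handshaking lemma: 2 * 10 = 20.
A tree on 6 vertices has 5 edges. This graph has 10 edges (5 extra). Not a tree.
Diameter (longest shortest path) = 2.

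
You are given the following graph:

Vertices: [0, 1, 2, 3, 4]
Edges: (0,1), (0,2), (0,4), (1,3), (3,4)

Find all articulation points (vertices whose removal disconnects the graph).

An articulation point is a vertex whose removal disconnects the graph.
Articulation points: [0]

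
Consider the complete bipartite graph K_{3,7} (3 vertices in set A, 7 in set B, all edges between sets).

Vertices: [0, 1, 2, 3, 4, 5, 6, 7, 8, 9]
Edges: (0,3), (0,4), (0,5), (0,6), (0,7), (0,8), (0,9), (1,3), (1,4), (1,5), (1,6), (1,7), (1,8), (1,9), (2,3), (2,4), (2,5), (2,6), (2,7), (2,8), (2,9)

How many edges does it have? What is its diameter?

K_{3,7} has 3 * 7 = 21 edges.
Any vertex reaches any opposite-side vertex in 1 step; same-side vertices reach in 2 steps via any opposite-side vertex.
Diameter = 2.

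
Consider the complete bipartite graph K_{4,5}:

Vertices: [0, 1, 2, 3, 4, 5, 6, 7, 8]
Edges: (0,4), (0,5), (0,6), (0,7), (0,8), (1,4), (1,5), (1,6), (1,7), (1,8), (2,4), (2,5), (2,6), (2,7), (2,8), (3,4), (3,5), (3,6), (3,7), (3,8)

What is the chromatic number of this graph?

K_{4,5} is bipartite: vertices split into two independent sets of size 4 and 5.
Color one set 0, the other 1. No adjacent vertices share a color.
Chromatic number = 2.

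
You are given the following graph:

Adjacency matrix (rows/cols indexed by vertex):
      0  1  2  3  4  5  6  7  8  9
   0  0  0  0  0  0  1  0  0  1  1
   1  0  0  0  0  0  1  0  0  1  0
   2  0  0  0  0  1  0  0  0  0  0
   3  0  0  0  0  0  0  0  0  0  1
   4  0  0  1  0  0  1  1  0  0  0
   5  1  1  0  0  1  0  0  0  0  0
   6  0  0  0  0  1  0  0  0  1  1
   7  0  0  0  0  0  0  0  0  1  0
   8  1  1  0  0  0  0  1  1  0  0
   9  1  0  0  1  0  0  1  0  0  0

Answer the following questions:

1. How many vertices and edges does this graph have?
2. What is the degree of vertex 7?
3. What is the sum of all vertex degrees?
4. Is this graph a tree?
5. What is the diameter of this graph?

Count: 10 vertices, 12 edges.
Vertex 7 has neighbors [8], degree = 1.
Handshaking lemma: 2 * 12 = 24.
A tree on 10 vertices has 9 edges. This graph has 12 edges (3 extra). Not a tree.
Diameter (longest shortest path) = 4.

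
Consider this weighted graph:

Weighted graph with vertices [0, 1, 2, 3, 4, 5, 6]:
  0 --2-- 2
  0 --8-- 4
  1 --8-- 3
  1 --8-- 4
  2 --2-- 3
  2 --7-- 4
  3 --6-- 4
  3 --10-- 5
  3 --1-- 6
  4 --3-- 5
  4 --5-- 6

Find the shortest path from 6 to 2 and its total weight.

Using Dijkstra's algorithm from vertex 6:
Shortest path: 6 -> 3 -> 2
Total weight: 1 + 2 = 3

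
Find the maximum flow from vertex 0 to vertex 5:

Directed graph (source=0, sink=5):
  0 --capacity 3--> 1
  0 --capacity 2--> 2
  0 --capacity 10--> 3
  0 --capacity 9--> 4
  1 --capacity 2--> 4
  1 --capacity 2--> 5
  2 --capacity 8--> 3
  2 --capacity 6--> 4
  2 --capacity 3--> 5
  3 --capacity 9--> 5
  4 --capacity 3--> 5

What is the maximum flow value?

Computing max flow:
  Flow on (0->1): 2/3
  Flow on (0->2): 2/2
  Flow on (0->3): 9/10
  Flow on (0->4): 3/9
  Flow on (1->5): 2/2
  Flow on (2->5): 2/3
  Flow on (3->5): 9/9
  Flow on (4->5): 3/3
Maximum flow = 16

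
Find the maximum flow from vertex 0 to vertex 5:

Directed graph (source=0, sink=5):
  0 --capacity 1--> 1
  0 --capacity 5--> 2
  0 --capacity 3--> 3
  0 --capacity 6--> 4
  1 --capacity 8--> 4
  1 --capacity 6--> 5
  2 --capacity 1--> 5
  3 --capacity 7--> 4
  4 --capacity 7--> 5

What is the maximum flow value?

Computing max flow:
  Flow on (0->1): 1/1
  Flow on (0->2): 1/5
  Flow on (0->3): 3/3
  Flow on (0->4): 4/6
  Flow on (1->5): 1/6
  Flow on (2->5): 1/1
  Flow on (3->4): 3/7
  Flow on (4->5): 7/7
Maximum flow = 9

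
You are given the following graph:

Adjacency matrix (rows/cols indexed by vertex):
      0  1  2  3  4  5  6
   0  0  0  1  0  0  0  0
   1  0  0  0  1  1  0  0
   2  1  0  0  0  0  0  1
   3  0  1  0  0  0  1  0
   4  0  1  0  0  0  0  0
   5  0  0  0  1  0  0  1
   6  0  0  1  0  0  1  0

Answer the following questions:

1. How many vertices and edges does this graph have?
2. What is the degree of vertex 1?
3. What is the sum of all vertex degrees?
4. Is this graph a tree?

Count: 7 vertices, 6 edges.
Vertex 1 has neighbors [3, 4], degree = 2.
Handshaking lemma: 2 * 6 = 12.
A graph is a tree iff it is connected and has exactly n-1 edges. This graph is connected (all 7 vertices in one component) and has 7-1 = 6 edges. It is a tree.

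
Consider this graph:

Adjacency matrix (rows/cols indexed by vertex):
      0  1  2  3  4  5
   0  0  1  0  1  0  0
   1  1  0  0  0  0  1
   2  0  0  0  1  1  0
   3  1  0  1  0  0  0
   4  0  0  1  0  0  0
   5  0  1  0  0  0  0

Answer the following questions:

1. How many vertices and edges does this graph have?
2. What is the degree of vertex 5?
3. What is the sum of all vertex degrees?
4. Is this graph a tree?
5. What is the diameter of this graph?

Count: 6 vertices, 5 edges.
Vertex 5 has neighbors [1], degree = 1.
Handshaking lemma: 2 * 5 = 10.
A graph is a tree iff it is connected and has exactly n-1 edges. This graph is connected (all 6 vertices in one component) and has 6-1 = 5 edges. It is a tree.
Diameter (longest shortest path) = 5.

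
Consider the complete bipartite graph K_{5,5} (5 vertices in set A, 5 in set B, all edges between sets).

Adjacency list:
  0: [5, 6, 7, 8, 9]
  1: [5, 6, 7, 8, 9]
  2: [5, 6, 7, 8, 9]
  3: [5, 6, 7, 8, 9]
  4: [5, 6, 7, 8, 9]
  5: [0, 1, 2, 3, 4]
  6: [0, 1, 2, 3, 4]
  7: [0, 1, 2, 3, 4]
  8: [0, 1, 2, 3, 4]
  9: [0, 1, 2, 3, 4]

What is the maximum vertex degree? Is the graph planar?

Set-A vertices have degree 5; set-B vertices have degree 5. Maximum degree = max(5,5) = 5.
K_{5,5} contains K_{3,3} as a subgraph (since both sides have >= 3 vertices); by Kuratowski's theorem it is not planar.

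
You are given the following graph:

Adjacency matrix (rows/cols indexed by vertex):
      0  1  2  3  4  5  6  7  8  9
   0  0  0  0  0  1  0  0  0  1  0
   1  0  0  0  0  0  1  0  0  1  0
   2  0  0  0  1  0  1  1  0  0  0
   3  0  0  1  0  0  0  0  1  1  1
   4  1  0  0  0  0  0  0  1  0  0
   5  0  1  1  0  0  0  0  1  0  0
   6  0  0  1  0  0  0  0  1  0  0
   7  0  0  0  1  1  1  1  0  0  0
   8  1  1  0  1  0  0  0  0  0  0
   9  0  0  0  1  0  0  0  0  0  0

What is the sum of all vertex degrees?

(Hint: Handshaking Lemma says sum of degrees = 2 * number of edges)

Count edges: 13 edges.
By Handshaking Lemma: sum of degrees = 2 * 13 = 26.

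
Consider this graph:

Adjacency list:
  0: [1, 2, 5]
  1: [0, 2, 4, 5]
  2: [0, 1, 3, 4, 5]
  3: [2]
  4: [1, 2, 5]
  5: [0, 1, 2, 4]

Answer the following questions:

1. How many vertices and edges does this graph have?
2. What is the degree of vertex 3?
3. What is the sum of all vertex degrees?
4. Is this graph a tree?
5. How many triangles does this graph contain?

Count: 6 vertices, 10 edges.
Vertex 3 has neighbors [2], degree = 1.
Handshaking lemma: 2 * 10 = 20.
A tree on 6 vertices has 5 edges. This graph has 10 edges (5 extra). Not a tree.
Number of triangles = 7.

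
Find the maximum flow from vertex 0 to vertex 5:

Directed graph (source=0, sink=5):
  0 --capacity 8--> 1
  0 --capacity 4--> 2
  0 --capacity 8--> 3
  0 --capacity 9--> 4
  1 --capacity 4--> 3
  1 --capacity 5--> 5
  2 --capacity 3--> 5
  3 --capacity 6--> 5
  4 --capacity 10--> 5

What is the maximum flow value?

Computing max flow:
  Flow on (0->1): 5/8
  Flow on (0->2): 3/4
  Flow on (0->3): 6/8
  Flow on (0->4): 9/9
  Flow on (1->5): 5/5
  Flow on (2->5): 3/3
  Flow on (3->5): 6/6
  Flow on (4->5): 9/10
Maximum flow = 23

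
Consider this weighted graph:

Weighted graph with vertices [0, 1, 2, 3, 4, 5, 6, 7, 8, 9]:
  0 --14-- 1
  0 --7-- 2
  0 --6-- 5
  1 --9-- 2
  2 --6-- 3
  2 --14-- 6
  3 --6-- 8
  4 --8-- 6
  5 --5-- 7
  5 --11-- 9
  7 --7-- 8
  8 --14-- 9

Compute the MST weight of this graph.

Applying Kruskal's algorithm (sort edges by weight, add if no cycle):
  Add (5,7) w=5
  Add (0,5) w=6
  Add (2,3) w=6
  Add (3,8) w=6
  Add (0,2) w=7
  Skip (7,8) w=7 (creates cycle)
  Add (4,6) w=8
  Add (1,2) w=9
  Add (5,9) w=11
  Skip (0,1) w=14 (creates cycle)
  Add (2,6) w=14
  Skip (8,9) w=14 (creates cycle)
MST weight = 72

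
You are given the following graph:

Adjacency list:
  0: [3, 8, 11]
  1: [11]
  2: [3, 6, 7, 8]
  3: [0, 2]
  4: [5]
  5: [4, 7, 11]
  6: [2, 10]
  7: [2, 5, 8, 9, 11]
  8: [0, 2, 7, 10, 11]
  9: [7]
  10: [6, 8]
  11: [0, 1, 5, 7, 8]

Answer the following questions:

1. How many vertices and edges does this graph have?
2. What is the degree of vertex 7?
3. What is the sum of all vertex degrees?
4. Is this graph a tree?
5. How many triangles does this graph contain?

Count: 12 vertices, 17 edges.
Vertex 7 has neighbors [2, 5, 8, 9, 11], degree = 5.
Handshaking lemma: 2 * 17 = 34.
A tree on 12 vertices has 11 edges. This graph has 17 edges (6 extra). Not a tree.
Number of triangles = 4.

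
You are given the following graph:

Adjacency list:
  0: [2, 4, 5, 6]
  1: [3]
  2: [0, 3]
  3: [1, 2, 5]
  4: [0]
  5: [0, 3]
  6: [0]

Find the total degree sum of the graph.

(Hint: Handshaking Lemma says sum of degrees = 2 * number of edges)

Count edges: 7 edges.
By Handshaking Lemma: sum of degrees = 2 * 7 = 14.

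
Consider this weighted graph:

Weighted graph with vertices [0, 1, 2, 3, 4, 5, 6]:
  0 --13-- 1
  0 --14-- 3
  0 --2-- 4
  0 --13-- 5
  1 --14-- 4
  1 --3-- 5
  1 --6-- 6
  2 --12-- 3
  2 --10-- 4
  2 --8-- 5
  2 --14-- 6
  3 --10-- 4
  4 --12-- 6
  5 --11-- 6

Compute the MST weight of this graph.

Applying Kruskal's algorithm (sort edges by weight, add if no cycle):
  Add (0,4) w=2
  Add (1,5) w=3
  Add (1,6) w=6
  Add (2,5) w=8
  Add (2,4) w=10
  Add (3,4) w=10
  Skip (5,6) w=11 (creates cycle)
  Skip (2,3) w=12 (creates cycle)
  Skip (4,6) w=12 (creates cycle)
  Skip (0,5) w=13 (creates cycle)
  Skip (0,1) w=13 (creates cycle)
  Skip (0,3) w=14 (creates cycle)
  Skip (1,4) w=14 (creates cycle)
  Skip (2,6) w=14 (creates cycle)
MST weight = 39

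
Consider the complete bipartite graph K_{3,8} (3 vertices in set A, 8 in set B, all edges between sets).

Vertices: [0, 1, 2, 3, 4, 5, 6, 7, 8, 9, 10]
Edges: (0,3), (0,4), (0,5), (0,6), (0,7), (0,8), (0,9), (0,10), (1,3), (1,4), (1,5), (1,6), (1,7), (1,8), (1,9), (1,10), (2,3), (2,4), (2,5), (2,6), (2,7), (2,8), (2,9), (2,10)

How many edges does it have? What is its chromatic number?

K_{3,8} has 3 * 8 = 24 edges.
Bipartite graphs have chromatic number 2 (color each partition differently).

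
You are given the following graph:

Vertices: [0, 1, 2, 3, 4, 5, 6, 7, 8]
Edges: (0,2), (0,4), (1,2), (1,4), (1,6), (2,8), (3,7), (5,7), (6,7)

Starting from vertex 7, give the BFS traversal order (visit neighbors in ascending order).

BFS from vertex 7 (neighbors processed in ascending order):
Visit order: 7, 3, 5, 6, 1, 2, 4, 0, 8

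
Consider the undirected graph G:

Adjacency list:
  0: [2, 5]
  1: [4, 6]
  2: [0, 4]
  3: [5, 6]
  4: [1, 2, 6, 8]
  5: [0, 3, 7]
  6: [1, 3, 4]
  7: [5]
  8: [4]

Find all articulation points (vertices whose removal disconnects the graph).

An articulation point is a vertex whose removal disconnects the graph.
Articulation points: [4, 5]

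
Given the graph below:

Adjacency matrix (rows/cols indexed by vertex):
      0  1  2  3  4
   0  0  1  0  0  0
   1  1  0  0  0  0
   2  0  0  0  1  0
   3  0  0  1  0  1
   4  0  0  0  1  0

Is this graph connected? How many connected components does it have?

Checking connectivity: the graph has 2 connected component(s).
Components: [[0, 1], [2, 3, 4]]. The graph is NOT connected.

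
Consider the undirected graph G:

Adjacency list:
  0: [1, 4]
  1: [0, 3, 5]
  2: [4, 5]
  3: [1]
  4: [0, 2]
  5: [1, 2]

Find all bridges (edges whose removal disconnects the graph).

A bridge is an edge whose removal increases the number of connected components.
Bridges found: (1,3)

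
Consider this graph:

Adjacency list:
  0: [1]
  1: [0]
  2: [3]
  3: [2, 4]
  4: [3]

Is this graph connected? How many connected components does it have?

Checking connectivity: the graph has 2 connected component(s).
Components: [[0, 1], [2, 3, 4]]. The graph is NOT connected.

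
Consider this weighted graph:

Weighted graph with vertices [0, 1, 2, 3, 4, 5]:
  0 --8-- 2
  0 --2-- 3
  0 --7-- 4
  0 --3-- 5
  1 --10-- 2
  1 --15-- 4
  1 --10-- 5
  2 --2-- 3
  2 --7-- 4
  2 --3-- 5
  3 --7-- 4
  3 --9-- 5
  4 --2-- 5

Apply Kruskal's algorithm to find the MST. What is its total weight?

Applying Kruskal's algorithm (sort edges by weight, add if no cycle):
  Add (0,3) w=2
  Add (2,3) w=2
  Add (4,5) w=2
  Add (0,5) w=3
  Skip (2,5) w=3 (creates cycle)
  Skip (0,4) w=7 (creates cycle)
  Skip (2,4) w=7 (creates cycle)
  Skip (3,4) w=7 (creates cycle)
  Skip (0,2) w=8 (creates cycle)
  Skip (3,5) w=9 (creates cycle)
  Add (1,2) w=10
  Skip (1,5) w=10 (creates cycle)
  Skip (1,4) w=15 (creates cycle)
MST weight = 19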